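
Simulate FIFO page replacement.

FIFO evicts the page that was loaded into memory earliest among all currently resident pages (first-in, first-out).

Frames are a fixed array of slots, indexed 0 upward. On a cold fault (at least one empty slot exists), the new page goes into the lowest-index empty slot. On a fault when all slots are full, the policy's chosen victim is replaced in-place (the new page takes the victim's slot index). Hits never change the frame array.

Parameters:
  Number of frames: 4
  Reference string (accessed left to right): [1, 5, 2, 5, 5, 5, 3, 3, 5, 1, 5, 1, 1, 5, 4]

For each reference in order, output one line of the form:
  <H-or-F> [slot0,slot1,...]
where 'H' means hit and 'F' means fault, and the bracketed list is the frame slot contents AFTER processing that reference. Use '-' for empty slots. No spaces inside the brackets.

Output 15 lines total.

F [1,-,-,-]
F [1,5,-,-]
F [1,5,2,-]
H [1,5,2,-]
H [1,5,2,-]
H [1,5,2,-]
F [1,5,2,3]
H [1,5,2,3]
H [1,5,2,3]
H [1,5,2,3]
H [1,5,2,3]
H [1,5,2,3]
H [1,5,2,3]
H [1,5,2,3]
F [4,5,2,3]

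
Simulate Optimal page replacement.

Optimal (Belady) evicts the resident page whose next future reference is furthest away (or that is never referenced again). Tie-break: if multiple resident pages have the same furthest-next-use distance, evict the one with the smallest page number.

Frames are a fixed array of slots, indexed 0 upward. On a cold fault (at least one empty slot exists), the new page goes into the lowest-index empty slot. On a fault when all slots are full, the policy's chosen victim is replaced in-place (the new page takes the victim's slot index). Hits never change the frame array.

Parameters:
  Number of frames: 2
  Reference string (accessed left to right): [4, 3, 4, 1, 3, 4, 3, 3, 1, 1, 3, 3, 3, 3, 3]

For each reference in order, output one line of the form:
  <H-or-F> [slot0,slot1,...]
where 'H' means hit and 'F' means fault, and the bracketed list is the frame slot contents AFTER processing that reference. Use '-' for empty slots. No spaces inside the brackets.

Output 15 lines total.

F [4,-]
F [4,3]
H [4,3]
F [1,3]
H [1,3]
F [4,3]
H [4,3]
H [4,3]
F [1,3]
H [1,3]
H [1,3]
H [1,3]
H [1,3]
H [1,3]
H [1,3]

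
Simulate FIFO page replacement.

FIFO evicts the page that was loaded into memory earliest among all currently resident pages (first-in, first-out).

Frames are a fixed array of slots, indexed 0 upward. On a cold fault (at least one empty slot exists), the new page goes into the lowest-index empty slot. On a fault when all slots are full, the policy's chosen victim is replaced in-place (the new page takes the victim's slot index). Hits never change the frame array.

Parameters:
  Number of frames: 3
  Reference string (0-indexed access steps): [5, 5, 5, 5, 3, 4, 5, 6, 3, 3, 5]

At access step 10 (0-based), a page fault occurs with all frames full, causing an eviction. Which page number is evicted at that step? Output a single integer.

Answer: 3

Derivation:
Step 0: ref 5 -> FAULT, frames=[5,-,-]
Step 1: ref 5 -> HIT, frames=[5,-,-]
Step 2: ref 5 -> HIT, frames=[5,-,-]
Step 3: ref 5 -> HIT, frames=[5,-,-]
Step 4: ref 3 -> FAULT, frames=[5,3,-]
Step 5: ref 4 -> FAULT, frames=[5,3,4]
Step 6: ref 5 -> HIT, frames=[5,3,4]
Step 7: ref 6 -> FAULT, evict 5, frames=[6,3,4]
Step 8: ref 3 -> HIT, frames=[6,3,4]
Step 9: ref 3 -> HIT, frames=[6,3,4]
Step 10: ref 5 -> FAULT, evict 3, frames=[6,5,4]
At step 10: evicted page 3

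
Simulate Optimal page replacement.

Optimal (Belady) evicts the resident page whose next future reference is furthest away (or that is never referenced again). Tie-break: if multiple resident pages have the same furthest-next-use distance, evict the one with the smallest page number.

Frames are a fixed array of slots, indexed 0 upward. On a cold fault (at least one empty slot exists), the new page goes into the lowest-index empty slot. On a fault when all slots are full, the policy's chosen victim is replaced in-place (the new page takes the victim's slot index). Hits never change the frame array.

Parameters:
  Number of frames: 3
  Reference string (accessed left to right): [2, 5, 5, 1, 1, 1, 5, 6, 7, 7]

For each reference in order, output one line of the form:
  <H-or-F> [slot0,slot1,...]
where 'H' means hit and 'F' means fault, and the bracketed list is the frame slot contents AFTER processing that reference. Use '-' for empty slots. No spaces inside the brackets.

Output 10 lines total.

F [2,-,-]
F [2,5,-]
H [2,5,-]
F [2,5,1]
H [2,5,1]
H [2,5,1]
H [2,5,1]
F [2,5,6]
F [7,5,6]
H [7,5,6]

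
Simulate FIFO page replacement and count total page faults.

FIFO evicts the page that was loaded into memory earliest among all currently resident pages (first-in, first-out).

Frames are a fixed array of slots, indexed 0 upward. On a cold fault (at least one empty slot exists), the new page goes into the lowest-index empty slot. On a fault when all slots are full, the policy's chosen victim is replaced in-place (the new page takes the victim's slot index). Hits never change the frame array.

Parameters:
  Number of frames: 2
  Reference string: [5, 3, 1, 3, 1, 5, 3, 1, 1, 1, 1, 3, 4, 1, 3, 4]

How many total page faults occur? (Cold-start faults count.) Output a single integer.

Answer: 8

Derivation:
Step 0: ref 5 → FAULT, frames=[5,-]
Step 1: ref 3 → FAULT, frames=[5,3]
Step 2: ref 1 → FAULT (evict 5), frames=[1,3]
Step 3: ref 3 → HIT, frames=[1,3]
Step 4: ref 1 → HIT, frames=[1,3]
Step 5: ref 5 → FAULT (evict 3), frames=[1,5]
Step 6: ref 3 → FAULT (evict 1), frames=[3,5]
Step 7: ref 1 → FAULT (evict 5), frames=[3,1]
Step 8: ref 1 → HIT, frames=[3,1]
Step 9: ref 1 → HIT, frames=[3,1]
Step 10: ref 1 → HIT, frames=[3,1]
Step 11: ref 3 → HIT, frames=[3,1]
Step 12: ref 4 → FAULT (evict 3), frames=[4,1]
Step 13: ref 1 → HIT, frames=[4,1]
Step 14: ref 3 → FAULT (evict 1), frames=[4,3]
Step 15: ref 4 → HIT, frames=[4,3]
Total faults: 8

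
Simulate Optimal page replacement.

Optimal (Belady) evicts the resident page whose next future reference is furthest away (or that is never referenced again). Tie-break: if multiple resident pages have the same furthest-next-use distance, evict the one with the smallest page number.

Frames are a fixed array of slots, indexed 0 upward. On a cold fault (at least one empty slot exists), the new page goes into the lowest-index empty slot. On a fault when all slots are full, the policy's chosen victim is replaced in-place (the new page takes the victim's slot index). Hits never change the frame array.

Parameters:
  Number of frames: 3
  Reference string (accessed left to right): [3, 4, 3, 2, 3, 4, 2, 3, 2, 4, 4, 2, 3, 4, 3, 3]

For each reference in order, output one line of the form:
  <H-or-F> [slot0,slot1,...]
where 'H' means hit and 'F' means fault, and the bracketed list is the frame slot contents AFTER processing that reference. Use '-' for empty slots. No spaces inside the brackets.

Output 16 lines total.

F [3,-,-]
F [3,4,-]
H [3,4,-]
F [3,4,2]
H [3,4,2]
H [3,4,2]
H [3,4,2]
H [3,4,2]
H [3,4,2]
H [3,4,2]
H [3,4,2]
H [3,4,2]
H [3,4,2]
H [3,4,2]
H [3,4,2]
H [3,4,2]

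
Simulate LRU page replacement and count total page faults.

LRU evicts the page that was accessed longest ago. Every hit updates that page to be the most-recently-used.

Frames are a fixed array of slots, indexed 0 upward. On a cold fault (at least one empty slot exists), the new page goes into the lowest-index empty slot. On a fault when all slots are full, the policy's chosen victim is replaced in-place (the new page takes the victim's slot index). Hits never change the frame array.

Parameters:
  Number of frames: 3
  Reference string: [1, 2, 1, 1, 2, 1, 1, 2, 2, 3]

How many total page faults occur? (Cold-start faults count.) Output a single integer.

Step 0: ref 1 → FAULT, frames=[1,-,-]
Step 1: ref 2 → FAULT, frames=[1,2,-]
Step 2: ref 1 → HIT, frames=[1,2,-]
Step 3: ref 1 → HIT, frames=[1,2,-]
Step 4: ref 2 → HIT, frames=[1,2,-]
Step 5: ref 1 → HIT, frames=[1,2,-]
Step 6: ref 1 → HIT, frames=[1,2,-]
Step 7: ref 2 → HIT, frames=[1,2,-]
Step 8: ref 2 → HIT, frames=[1,2,-]
Step 9: ref 3 → FAULT, frames=[1,2,3]
Total faults: 3

Answer: 3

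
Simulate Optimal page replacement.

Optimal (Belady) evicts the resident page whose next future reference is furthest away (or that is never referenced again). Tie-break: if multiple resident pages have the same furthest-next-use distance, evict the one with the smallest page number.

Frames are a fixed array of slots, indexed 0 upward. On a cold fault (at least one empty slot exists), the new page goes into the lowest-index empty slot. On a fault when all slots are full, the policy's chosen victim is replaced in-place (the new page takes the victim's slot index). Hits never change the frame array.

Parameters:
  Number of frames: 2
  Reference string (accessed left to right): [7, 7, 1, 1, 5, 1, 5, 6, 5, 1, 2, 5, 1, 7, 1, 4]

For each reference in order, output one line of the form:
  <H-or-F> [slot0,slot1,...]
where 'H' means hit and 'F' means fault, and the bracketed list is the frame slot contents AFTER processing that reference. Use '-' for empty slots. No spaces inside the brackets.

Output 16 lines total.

F [7,-]
H [7,-]
F [7,1]
H [7,1]
F [5,1]
H [5,1]
H [5,1]
F [5,6]
H [5,6]
F [5,1]
F [5,2]
H [5,2]
F [5,1]
F [7,1]
H [7,1]
F [7,4]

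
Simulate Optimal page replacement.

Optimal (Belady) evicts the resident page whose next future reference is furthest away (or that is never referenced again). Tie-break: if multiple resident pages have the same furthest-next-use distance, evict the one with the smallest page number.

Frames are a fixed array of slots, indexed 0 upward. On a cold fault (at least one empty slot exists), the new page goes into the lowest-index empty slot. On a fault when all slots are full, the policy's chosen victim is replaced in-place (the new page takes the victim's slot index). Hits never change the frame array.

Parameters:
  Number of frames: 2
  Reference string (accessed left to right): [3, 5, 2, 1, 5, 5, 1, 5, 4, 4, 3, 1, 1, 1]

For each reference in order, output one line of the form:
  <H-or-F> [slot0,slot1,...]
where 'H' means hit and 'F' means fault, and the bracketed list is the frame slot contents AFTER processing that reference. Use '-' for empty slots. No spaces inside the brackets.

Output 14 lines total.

F [3,-]
F [3,5]
F [2,5]
F [1,5]
H [1,5]
H [1,5]
H [1,5]
H [1,5]
F [1,4]
H [1,4]
F [1,3]
H [1,3]
H [1,3]
H [1,3]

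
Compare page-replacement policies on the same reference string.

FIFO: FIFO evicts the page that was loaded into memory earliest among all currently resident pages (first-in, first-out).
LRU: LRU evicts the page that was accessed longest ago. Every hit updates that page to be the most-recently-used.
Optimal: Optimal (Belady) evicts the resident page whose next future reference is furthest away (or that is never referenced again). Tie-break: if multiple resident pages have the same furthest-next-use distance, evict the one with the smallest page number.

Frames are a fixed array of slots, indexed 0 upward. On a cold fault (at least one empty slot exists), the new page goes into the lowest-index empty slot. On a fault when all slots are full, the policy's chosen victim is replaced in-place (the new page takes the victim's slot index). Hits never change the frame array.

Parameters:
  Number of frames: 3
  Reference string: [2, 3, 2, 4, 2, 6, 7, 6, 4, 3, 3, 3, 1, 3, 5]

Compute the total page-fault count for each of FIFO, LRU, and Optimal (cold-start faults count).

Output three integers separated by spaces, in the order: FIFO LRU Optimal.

Answer: 8 9 8

Derivation:
--- FIFO ---
  step 0: ref 2 -> FAULT, frames=[2,-,-] (faults so far: 1)
  step 1: ref 3 -> FAULT, frames=[2,3,-] (faults so far: 2)
  step 2: ref 2 -> HIT, frames=[2,3,-] (faults so far: 2)
  step 3: ref 4 -> FAULT, frames=[2,3,4] (faults so far: 3)
  step 4: ref 2 -> HIT, frames=[2,3,4] (faults so far: 3)
  step 5: ref 6 -> FAULT, evict 2, frames=[6,3,4] (faults so far: 4)
  step 6: ref 7 -> FAULT, evict 3, frames=[6,7,4] (faults so far: 5)
  step 7: ref 6 -> HIT, frames=[6,7,4] (faults so far: 5)
  step 8: ref 4 -> HIT, frames=[6,7,4] (faults so far: 5)
  step 9: ref 3 -> FAULT, evict 4, frames=[6,7,3] (faults so far: 6)
  step 10: ref 3 -> HIT, frames=[6,7,3] (faults so far: 6)
  step 11: ref 3 -> HIT, frames=[6,7,3] (faults so far: 6)
  step 12: ref 1 -> FAULT, evict 6, frames=[1,7,3] (faults so far: 7)
  step 13: ref 3 -> HIT, frames=[1,7,3] (faults so far: 7)
  step 14: ref 5 -> FAULT, evict 7, frames=[1,5,3] (faults so far: 8)
  FIFO total faults: 8
--- LRU ---
  step 0: ref 2 -> FAULT, frames=[2,-,-] (faults so far: 1)
  step 1: ref 3 -> FAULT, frames=[2,3,-] (faults so far: 2)
  step 2: ref 2 -> HIT, frames=[2,3,-] (faults so far: 2)
  step 3: ref 4 -> FAULT, frames=[2,3,4] (faults so far: 3)
  step 4: ref 2 -> HIT, frames=[2,3,4] (faults so far: 3)
  step 5: ref 6 -> FAULT, evict 3, frames=[2,6,4] (faults so far: 4)
  step 6: ref 7 -> FAULT, evict 4, frames=[2,6,7] (faults so far: 5)
  step 7: ref 6 -> HIT, frames=[2,6,7] (faults so far: 5)
  step 8: ref 4 -> FAULT, evict 2, frames=[4,6,7] (faults so far: 6)
  step 9: ref 3 -> FAULT, evict 7, frames=[4,6,3] (faults so far: 7)
  step 10: ref 3 -> HIT, frames=[4,6,3] (faults so far: 7)
  step 11: ref 3 -> HIT, frames=[4,6,3] (faults so far: 7)
  step 12: ref 1 -> FAULT, evict 6, frames=[4,1,3] (faults so far: 8)
  step 13: ref 3 -> HIT, frames=[4,1,3] (faults so far: 8)
  step 14: ref 5 -> FAULT, evict 4, frames=[5,1,3] (faults so far: 9)
  LRU total faults: 9
--- Optimal ---
  step 0: ref 2 -> FAULT, frames=[2,-,-] (faults so far: 1)
  step 1: ref 3 -> FAULT, frames=[2,3,-] (faults so far: 2)
  step 2: ref 2 -> HIT, frames=[2,3,-] (faults so far: 2)
  step 3: ref 4 -> FAULT, frames=[2,3,4] (faults so far: 3)
  step 4: ref 2 -> HIT, frames=[2,3,4] (faults so far: 3)
  step 5: ref 6 -> FAULT, evict 2, frames=[6,3,4] (faults so far: 4)
  step 6: ref 7 -> FAULT, evict 3, frames=[6,7,4] (faults so far: 5)
  step 7: ref 6 -> HIT, frames=[6,7,4] (faults so far: 5)
  step 8: ref 4 -> HIT, frames=[6,7,4] (faults so far: 5)
  step 9: ref 3 -> FAULT, evict 4, frames=[6,7,3] (faults so far: 6)
  step 10: ref 3 -> HIT, frames=[6,7,3] (faults so far: 6)
  step 11: ref 3 -> HIT, frames=[6,7,3] (faults so far: 6)
  step 12: ref 1 -> FAULT, evict 6, frames=[1,7,3] (faults so far: 7)
  step 13: ref 3 -> HIT, frames=[1,7,3] (faults so far: 7)
  step 14: ref 5 -> FAULT, evict 1, frames=[5,7,3] (faults so far: 8)
  Optimal total faults: 8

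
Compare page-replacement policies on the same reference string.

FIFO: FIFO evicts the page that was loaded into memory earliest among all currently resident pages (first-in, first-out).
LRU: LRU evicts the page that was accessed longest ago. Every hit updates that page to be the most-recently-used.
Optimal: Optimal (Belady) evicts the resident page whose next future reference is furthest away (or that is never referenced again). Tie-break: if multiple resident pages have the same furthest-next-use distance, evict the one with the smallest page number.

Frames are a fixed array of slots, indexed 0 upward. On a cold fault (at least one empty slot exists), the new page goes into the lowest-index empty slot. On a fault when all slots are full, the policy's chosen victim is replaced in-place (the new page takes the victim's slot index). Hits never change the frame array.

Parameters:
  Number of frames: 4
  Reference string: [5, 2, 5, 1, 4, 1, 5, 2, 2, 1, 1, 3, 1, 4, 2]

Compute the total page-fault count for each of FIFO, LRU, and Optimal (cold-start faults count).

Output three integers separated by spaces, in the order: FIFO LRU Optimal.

--- FIFO ---
  step 0: ref 5 -> FAULT, frames=[5,-,-,-] (faults so far: 1)
  step 1: ref 2 -> FAULT, frames=[5,2,-,-] (faults so far: 2)
  step 2: ref 5 -> HIT, frames=[5,2,-,-] (faults so far: 2)
  step 3: ref 1 -> FAULT, frames=[5,2,1,-] (faults so far: 3)
  step 4: ref 4 -> FAULT, frames=[5,2,1,4] (faults so far: 4)
  step 5: ref 1 -> HIT, frames=[5,2,1,4] (faults so far: 4)
  step 6: ref 5 -> HIT, frames=[5,2,1,4] (faults so far: 4)
  step 7: ref 2 -> HIT, frames=[5,2,1,4] (faults so far: 4)
  step 8: ref 2 -> HIT, frames=[5,2,1,4] (faults so far: 4)
  step 9: ref 1 -> HIT, frames=[5,2,1,4] (faults so far: 4)
  step 10: ref 1 -> HIT, frames=[5,2,1,4] (faults so far: 4)
  step 11: ref 3 -> FAULT, evict 5, frames=[3,2,1,4] (faults so far: 5)
  step 12: ref 1 -> HIT, frames=[3,2,1,4] (faults so far: 5)
  step 13: ref 4 -> HIT, frames=[3,2,1,4] (faults so far: 5)
  step 14: ref 2 -> HIT, frames=[3,2,1,4] (faults so far: 5)
  FIFO total faults: 5
--- LRU ---
  step 0: ref 5 -> FAULT, frames=[5,-,-,-] (faults so far: 1)
  step 1: ref 2 -> FAULT, frames=[5,2,-,-] (faults so far: 2)
  step 2: ref 5 -> HIT, frames=[5,2,-,-] (faults so far: 2)
  step 3: ref 1 -> FAULT, frames=[5,2,1,-] (faults so far: 3)
  step 4: ref 4 -> FAULT, frames=[5,2,1,4] (faults so far: 4)
  step 5: ref 1 -> HIT, frames=[5,2,1,4] (faults so far: 4)
  step 6: ref 5 -> HIT, frames=[5,2,1,4] (faults so far: 4)
  step 7: ref 2 -> HIT, frames=[5,2,1,4] (faults so far: 4)
  step 8: ref 2 -> HIT, frames=[5,2,1,4] (faults so far: 4)
  step 9: ref 1 -> HIT, frames=[5,2,1,4] (faults so far: 4)
  step 10: ref 1 -> HIT, frames=[5,2,1,4] (faults so far: 4)
  step 11: ref 3 -> FAULT, evict 4, frames=[5,2,1,3] (faults so far: 5)
  step 12: ref 1 -> HIT, frames=[5,2,1,3] (faults so far: 5)
  step 13: ref 4 -> FAULT, evict 5, frames=[4,2,1,3] (faults so far: 6)
  step 14: ref 2 -> HIT, frames=[4,2,1,3] (faults so far: 6)
  LRU total faults: 6
--- Optimal ---
  step 0: ref 5 -> FAULT, frames=[5,-,-,-] (faults so far: 1)
  step 1: ref 2 -> FAULT, frames=[5,2,-,-] (faults so far: 2)
  step 2: ref 5 -> HIT, frames=[5,2,-,-] (faults so far: 2)
  step 3: ref 1 -> FAULT, frames=[5,2,1,-] (faults so far: 3)
  step 4: ref 4 -> FAULT, frames=[5,2,1,4] (faults so far: 4)
  step 5: ref 1 -> HIT, frames=[5,2,1,4] (faults so far: 4)
  step 6: ref 5 -> HIT, frames=[5,2,1,4] (faults so far: 4)
  step 7: ref 2 -> HIT, frames=[5,2,1,4] (faults so far: 4)
  step 8: ref 2 -> HIT, frames=[5,2,1,4] (faults so far: 4)
  step 9: ref 1 -> HIT, frames=[5,2,1,4] (faults so far: 4)
  step 10: ref 1 -> HIT, frames=[5,2,1,4] (faults so far: 4)
  step 11: ref 3 -> FAULT, evict 5, frames=[3,2,1,4] (faults so far: 5)
  step 12: ref 1 -> HIT, frames=[3,2,1,4] (faults so far: 5)
  step 13: ref 4 -> HIT, frames=[3,2,1,4] (faults so far: 5)
  step 14: ref 2 -> HIT, frames=[3,2,1,4] (faults so far: 5)
  Optimal total faults: 5

Answer: 5 6 5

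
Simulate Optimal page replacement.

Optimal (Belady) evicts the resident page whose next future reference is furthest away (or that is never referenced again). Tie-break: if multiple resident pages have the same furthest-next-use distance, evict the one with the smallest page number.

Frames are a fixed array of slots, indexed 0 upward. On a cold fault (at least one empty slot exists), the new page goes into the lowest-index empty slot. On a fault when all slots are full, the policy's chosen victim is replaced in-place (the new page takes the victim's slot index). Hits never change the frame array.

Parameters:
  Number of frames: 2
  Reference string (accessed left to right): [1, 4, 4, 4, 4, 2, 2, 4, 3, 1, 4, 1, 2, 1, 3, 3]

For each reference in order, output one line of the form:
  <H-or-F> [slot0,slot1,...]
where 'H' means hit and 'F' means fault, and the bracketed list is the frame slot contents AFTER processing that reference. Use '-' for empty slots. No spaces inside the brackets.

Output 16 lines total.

F [1,-]
F [1,4]
H [1,4]
H [1,4]
H [1,4]
F [2,4]
H [2,4]
H [2,4]
F [3,4]
F [1,4]
H [1,4]
H [1,4]
F [1,2]
H [1,2]
F [3,2]
H [3,2]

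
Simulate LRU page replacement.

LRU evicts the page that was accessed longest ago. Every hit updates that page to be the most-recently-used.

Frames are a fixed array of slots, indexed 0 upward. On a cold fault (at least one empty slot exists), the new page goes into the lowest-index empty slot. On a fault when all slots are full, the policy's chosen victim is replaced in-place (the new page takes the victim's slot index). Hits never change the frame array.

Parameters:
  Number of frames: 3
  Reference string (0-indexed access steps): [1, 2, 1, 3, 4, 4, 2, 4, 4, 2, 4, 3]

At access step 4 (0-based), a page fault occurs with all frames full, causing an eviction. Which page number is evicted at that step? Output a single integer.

Step 0: ref 1 -> FAULT, frames=[1,-,-]
Step 1: ref 2 -> FAULT, frames=[1,2,-]
Step 2: ref 1 -> HIT, frames=[1,2,-]
Step 3: ref 3 -> FAULT, frames=[1,2,3]
Step 4: ref 4 -> FAULT, evict 2, frames=[1,4,3]
At step 4: evicted page 2

Answer: 2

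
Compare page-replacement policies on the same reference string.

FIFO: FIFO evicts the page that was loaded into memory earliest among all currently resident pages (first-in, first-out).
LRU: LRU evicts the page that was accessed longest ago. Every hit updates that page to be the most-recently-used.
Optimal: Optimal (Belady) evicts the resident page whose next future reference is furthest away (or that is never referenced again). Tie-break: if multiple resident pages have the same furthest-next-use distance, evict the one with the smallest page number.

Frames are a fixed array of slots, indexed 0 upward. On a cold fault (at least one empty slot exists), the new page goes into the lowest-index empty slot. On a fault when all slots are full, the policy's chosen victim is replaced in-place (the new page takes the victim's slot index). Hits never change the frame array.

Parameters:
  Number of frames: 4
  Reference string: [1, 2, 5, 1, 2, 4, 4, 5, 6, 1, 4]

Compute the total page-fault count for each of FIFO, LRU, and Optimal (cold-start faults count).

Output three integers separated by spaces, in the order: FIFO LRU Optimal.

--- FIFO ---
  step 0: ref 1 -> FAULT, frames=[1,-,-,-] (faults so far: 1)
  step 1: ref 2 -> FAULT, frames=[1,2,-,-] (faults so far: 2)
  step 2: ref 5 -> FAULT, frames=[1,2,5,-] (faults so far: 3)
  step 3: ref 1 -> HIT, frames=[1,2,5,-] (faults so far: 3)
  step 4: ref 2 -> HIT, frames=[1,2,5,-] (faults so far: 3)
  step 5: ref 4 -> FAULT, frames=[1,2,5,4] (faults so far: 4)
  step 6: ref 4 -> HIT, frames=[1,2,5,4] (faults so far: 4)
  step 7: ref 5 -> HIT, frames=[1,2,5,4] (faults so far: 4)
  step 8: ref 6 -> FAULT, evict 1, frames=[6,2,5,4] (faults so far: 5)
  step 9: ref 1 -> FAULT, evict 2, frames=[6,1,5,4] (faults so far: 6)
  step 10: ref 4 -> HIT, frames=[6,1,5,4] (faults so far: 6)
  FIFO total faults: 6
--- LRU ---
  step 0: ref 1 -> FAULT, frames=[1,-,-,-] (faults so far: 1)
  step 1: ref 2 -> FAULT, frames=[1,2,-,-] (faults so far: 2)
  step 2: ref 5 -> FAULT, frames=[1,2,5,-] (faults so far: 3)
  step 3: ref 1 -> HIT, frames=[1,2,5,-] (faults so far: 3)
  step 4: ref 2 -> HIT, frames=[1,2,5,-] (faults so far: 3)
  step 5: ref 4 -> FAULT, frames=[1,2,5,4] (faults so far: 4)
  step 6: ref 4 -> HIT, frames=[1,2,5,4] (faults so far: 4)
  step 7: ref 5 -> HIT, frames=[1,2,5,4] (faults so far: 4)
  step 8: ref 6 -> FAULT, evict 1, frames=[6,2,5,4] (faults so far: 5)
  step 9: ref 1 -> FAULT, evict 2, frames=[6,1,5,4] (faults so far: 6)
  step 10: ref 4 -> HIT, frames=[6,1,5,4] (faults so far: 6)
  LRU total faults: 6
--- Optimal ---
  step 0: ref 1 -> FAULT, frames=[1,-,-,-] (faults so far: 1)
  step 1: ref 2 -> FAULT, frames=[1,2,-,-] (faults so far: 2)
  step 2: ref 5 -> FAULT, frames=[1,2,5,-] (faults so far: 3)
  step 3: ref 1 -> HIT, frames=[1,2,5,-] (faults so far: 3)
  step 4: ref 2 -> HIT, frames=[1,2,5,-] (faults so far: 3)
  step 5: ref 4 -> FAULT, frames=[1,2,5,4] (faults so far: 4)
  step 6: ref 4 -> HIT, frames=[1,2,5,4] (faults so far: 4)
  step 7: ref 5 -> HIT, frames=[1,2,5,4] (faults so far: 4)
  step 8: ref 6 -> FAULT, evict 2, frames=[1,6,5,4] (faults so far: 5)
  step 9: ref 1 -> HIT, frames=[1,6,5,4] (faults so far: 5)
  step 10: ref 4 -> HIT, frames=[1,6,5,4] (faults so far: 5)
  Optimal total faults: 5

Answer: 6 6 5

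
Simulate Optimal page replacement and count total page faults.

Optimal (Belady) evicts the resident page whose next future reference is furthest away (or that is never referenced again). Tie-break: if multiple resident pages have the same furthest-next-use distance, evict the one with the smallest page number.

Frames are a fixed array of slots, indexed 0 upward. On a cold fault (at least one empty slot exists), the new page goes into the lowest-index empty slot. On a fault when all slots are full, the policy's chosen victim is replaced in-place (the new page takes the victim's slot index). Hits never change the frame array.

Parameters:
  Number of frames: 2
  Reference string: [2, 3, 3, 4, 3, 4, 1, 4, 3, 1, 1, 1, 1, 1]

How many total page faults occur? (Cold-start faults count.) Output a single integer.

Answer: 5

Derivation:
Step 0: ref 2 → FAULT, frames=[2,-]
Step 1: ref 3 → FAULT, frames=[2,3]
Step 2: ref 3 → HIT, frames=[2,3]
Step 3: ref 4 → FAULT (evict 2), frames=[4,3]
Step 4: ref 3 → HIT, frames=[4,3]
Step 5: ref 4 → HIT, frames=[4,3]
Step 6: ref 1 → FAULT (evict 3), frames=[4,1]
Step 7: ref 4 → HIT, frames=[4,1]
Step 8: ref 3 → FAULT (evict 4), frames=[3,1]
Step 9: ref 1 → HIT, frames=[3,1]
Step 10: ref 1 → HIT, frames=[3,1]
Step 11: ref 1 → HIT, frames=[3,1]
Step 12: ref 1 → HIT, frames=[3,1]
Step 13: ref 1 → HIT, frames=[3,1]
Total faults: 5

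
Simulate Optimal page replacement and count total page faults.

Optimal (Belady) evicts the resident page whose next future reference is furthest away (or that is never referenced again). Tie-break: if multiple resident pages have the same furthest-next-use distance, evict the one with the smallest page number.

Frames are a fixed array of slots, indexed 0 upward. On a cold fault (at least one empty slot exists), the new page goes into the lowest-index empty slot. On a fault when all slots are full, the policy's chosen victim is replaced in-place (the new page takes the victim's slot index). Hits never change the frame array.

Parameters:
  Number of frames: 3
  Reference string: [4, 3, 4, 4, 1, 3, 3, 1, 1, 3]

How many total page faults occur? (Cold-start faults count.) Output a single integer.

Step 0: ref 4 → FAULT, frames=[4,-,-]
Step 1: ref 3 → FAULT, frames=[4,3,-]
Step 2: ref 4 → HIT, frames=[4,3,-]
Step 3: ref 4 → HIT, frames=[4,3,-]
Step 4: ref 1 → FAULT, frames=[4,3,1]
Step 5: ref 3 → HIT, frames=[4,3,1]
Step 6: ref 3 → HIT, frames=[4,3,1]
Step 7: ref 1 → HIT, frames=[4,3,1]
Step 8: ref 1 → HIT, frames=[4,3,1]
Step 9: ref 3 → HIT, frames=[4,3,1]
Total faults: 3

Answer: 3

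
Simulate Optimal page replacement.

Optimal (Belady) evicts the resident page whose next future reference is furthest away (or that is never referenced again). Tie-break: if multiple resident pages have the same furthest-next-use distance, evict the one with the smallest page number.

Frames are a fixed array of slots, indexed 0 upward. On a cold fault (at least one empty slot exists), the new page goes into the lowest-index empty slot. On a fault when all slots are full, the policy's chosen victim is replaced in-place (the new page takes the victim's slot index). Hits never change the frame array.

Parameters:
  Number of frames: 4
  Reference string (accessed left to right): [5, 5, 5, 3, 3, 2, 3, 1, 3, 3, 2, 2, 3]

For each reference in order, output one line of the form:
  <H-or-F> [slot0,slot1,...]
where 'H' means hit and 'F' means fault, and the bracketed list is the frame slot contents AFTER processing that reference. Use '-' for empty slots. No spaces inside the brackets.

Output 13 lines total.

F [5,-,-,-]
H [5,-,-,-]
H [5,-,-,-]
F [5,3,-,-]
H [5,3,-,-]
F [5,3,2,-]
H [5,3,2,-]
F [5,3,2,1]
H [5,3,2,1]
H [5,3,2,1]
H [5,3,2,1]
H [5,3,2,1]
H [5,3,2,1]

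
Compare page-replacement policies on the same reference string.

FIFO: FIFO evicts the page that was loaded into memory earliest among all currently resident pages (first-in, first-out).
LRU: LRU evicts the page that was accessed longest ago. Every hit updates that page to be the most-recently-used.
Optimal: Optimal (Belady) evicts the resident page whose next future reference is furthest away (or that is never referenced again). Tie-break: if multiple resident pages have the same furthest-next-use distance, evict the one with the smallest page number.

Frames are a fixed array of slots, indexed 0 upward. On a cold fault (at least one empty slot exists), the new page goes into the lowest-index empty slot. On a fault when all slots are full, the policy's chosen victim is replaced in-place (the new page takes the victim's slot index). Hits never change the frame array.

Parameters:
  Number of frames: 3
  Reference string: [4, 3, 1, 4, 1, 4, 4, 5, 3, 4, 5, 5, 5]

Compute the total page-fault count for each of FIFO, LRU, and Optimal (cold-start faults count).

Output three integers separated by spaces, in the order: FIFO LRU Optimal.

Answer: 5 5 4

Derivation:
--- FIFO ---
  step 0: ref 4 -> FAULT, frames=[4,-,-] (faults so far: 1)
  step 1: ref 3 -> FAULT, frames=[4,3,-] (faults so far: 2)
  step 2: ref 1 -> FAULT, frames=[4,3,1] (faults so far: 3)
  step 3: ref 4 -> HIT, frames=[4,3,1] (faults so far: 3)
  step 4: ref 1 -> HIT, frames=[4,3,1] (faults so far: 3)
  step 5: ref 4 -> HIT, frames=[4,3,1] (faults so far: 3)
  step 6: ref 4 -> HIT, frames=[4,3,1] (faults so far: 3)
  step 7: ref 5 -> FAULT, evict 4, frames=[5,3,1] (faults so far: 4)
  step 8: ref 3 -> HIT, frames=[5,3,1] (faults so far: 4)
  step 9: ref 4 -> FAULT, evict 3, frames=[5,4,1] (faults so far: 5)
  step 10: ref 5 -> HIT, frames=[5,4,1] (faults so far: 5)
  step 11: ref 5 -> HIT, frames=[5,4,1] (faults so far: 5)
  step 12: ref 5 -> HIT, frames=[5,4,1] (faults so far: 5)
  FIFO total faults: 5
--- LRU ---
  step 0: ref 4 -> FAULT, frames=[4,-,-] (faults so far: 1)
  step 1: ref 3 -> FAULT, frames=[4,3,-] (faults so far: 2)
  step 2: ref 1 -> FAULT, frames=[4,3,1] (faults so far: 3)
  step 3: ref 4 -> HIT, frames=[4,3,1] (faults so far: 3)
  step 4: ref 1 -> HIT, frames=[4,3,1] (faults so far: 3)
  step 5: ref 4 -> HIT, frames=[4,3,1] (faults so far: 3)
  step 6: ref 4 -> HIT, frames=[4,3,1] (faults so far: 3)
  step 7: ref 5 -> FAULT, evict 3, frames=[4,5,1] (faults so far: 4)
  step 8: ref 3 -> FAULT, evict 1, frames=[4,5,3] (faults so far: 5)
  step 9: ref 4 -> HIT, frames=[4,5,3] (faults so far: 5)
  step 10: ref 5 -> HIT, frames=[4,5,3] (faults so far: 5)
  step 11: ref 5 -> HIT, frames=[4,5,3] (faults so far: 5)
  step 12: ref 5 -> HIT, frames=[4,5,3] (faults so far: 5)
  LRU total faults: 5
--- Optimal ---
  step 0: ref 4 -> FAULT, frames=[4,-,-] (faults so far: 1)
  step 1: ref 3 -> FAULT, frames=[4,3,-] (faults so far: 2)
  step 2: ref 1 -> FAULT, frames=[4,3,1] (faults so far: 3)
  step 3: ref 4 -> HIT, frames=[4,3,1] (faults so far: 3)
  step 4: ref 1 -> HIT, frames=[4,3,1] (faults so far: 3)
  step 5: ref 4 -> HIT, frames=[4,3,1] (faults so far: 3)
  step 6: ref 4 -> HIT, frames=[4,3,1] (faults so far: 3)
  step 7: ref 5 -> FAULT, evict 1, frames=[4,3,5] (faults so far: 4)
  step 8: ref 3 -> HIT, frames=[4,3,5] (faults so far: 4)
  step 9: ref 4 -> HIT, frames=[4,3,5] (faults so far: 4)
  step 10: ref 5 -> HIT, frames=[4,3,5] (faults so far: 4)
  step 11: ref 5 -> HIT, frames=[4,3,5] (faults so far: 4)
  step 12: ref 5 -> HIT, frames=[4,3,5] (faults so far: 4)
  Optimal total faults: 4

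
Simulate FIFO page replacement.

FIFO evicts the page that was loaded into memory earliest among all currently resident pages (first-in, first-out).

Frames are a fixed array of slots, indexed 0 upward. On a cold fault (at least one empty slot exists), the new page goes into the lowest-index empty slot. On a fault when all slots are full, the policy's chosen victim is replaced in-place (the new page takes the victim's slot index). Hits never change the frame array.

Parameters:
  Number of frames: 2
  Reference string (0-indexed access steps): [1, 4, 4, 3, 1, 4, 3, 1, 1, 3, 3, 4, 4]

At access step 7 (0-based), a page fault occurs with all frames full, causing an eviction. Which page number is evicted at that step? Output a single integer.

Answer: 4

Derivation:
Step 0: ref 1 -> FAULT, frames=[1,-]
Step 1: ref 4 -> FAULT, frames=[1,4]
Step 2: ref 4 -> HIT, frames=[1,4]
Step 3: ref 3 -> FAULT, evict 1, frames=[3,4]
Step 4: ref 1 -> FAULT, evict 4, frames=[3,1]
Step 5: ref 4 -> FAULT, evict 3, frames=[4,1]
Step 6: ref 3 -> FAULT, evict 1, frames=[4,3]
Step 7: ref 1 -> FAULT, evict 4, frames=[1,3]
At step 7: evicted page 4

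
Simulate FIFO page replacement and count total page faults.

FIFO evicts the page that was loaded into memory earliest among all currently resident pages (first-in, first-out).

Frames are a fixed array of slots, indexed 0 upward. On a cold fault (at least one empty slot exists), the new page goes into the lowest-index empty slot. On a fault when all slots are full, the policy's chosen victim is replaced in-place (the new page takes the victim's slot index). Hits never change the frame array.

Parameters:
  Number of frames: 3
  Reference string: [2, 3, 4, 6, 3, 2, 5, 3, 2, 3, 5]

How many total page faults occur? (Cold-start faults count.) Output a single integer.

Step 0: ref 2 → FAULT, frames=[2,-,-]
Step 1: ref 3 → FAULT, frames=[2,3,-]
Step 2: ref 4 → FAULT, frames=[2,3,4]
Step 3: ref 6 → FAULT (evict 2), frames=[6,3,4]
Step 4: ref 3 → HIT, frames=[6,3,4]
Step 5: ref 2 → FAULT (evict 3), frames=[6,2,4]
Step 6: ref 5 → FAULT (evict 4), frames=[6,2,5]
Step 7: ref 3 → FAULT (evict 6), frames=[3,2,5]
Step 8: ref 2 → HIT, frames=[3,2,5]
Step 9: ref 3 → HIT, frames=[3,2,5]
Step 10: ref 5 → HIT, frames=[3,2,5]
Total faults: 7

Answer: 7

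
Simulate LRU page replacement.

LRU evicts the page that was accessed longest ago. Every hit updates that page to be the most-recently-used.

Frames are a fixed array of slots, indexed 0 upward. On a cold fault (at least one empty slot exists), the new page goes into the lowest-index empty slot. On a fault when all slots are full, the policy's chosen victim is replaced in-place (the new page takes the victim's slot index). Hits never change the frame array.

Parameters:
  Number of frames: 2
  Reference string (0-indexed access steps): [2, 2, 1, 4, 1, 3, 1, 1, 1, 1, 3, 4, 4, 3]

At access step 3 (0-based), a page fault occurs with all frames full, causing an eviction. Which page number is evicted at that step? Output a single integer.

Answer: 2

Derivation:
Step 0: ref 2 -> FAULT, frames=[2,-]
Step 1: ref 2 -> HIT, frames=[2,-]
Step 2: ref 1 -> FAULT, frames=[2,1]
Step 3: ref 4 -> FAULT, evict 2, frames=[4,1]
At step 3: evicted page 2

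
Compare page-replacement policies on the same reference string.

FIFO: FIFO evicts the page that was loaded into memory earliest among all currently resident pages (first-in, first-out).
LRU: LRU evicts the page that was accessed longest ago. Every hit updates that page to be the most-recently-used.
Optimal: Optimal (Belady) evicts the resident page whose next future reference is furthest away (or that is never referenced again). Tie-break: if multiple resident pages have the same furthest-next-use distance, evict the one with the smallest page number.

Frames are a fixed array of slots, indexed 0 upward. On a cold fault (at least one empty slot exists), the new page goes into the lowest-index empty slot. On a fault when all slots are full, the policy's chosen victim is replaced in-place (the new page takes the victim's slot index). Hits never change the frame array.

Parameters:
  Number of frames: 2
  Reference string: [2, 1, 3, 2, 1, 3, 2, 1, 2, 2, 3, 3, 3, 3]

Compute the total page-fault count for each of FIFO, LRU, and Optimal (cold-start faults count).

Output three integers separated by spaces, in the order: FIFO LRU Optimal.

Answer: 9 9 6

Derivation:
--- FIFO ---
  step 0: ref 2 -> FAULT, frames=[2,-] (faults so far: 1)
  step 1: ref 1 -> FAULT, frames=[2,1] (faults so far: 2)
  step 2: ref 3 -> FAULT, evict 2, frames=[3,1] (faults so far: 3)
  step 3: ref 2 -> FAULT, evict 1, frames=[3,2] (faults so far: 4)
  step 4: ref 1 -> FAULT, evict 3, frames=[1,2] (faults so far: 5)
  step 5: ref 3 -> FAULT, evict 2, frames=[1,3] (faults so far: 6)
  step 6: ref 2 -> FAULT, evict 1, frames=[2,3] (faults so far: 7)
  step 7: ref 1 -> FAULT, evict 3, frames=[2,1] (faults so far: 8)
  step 8: ref 2 -> HIT, frames=[2,1] (faults so far: 8)
  step 9: ref 2 -> HIT, frames=[2,1] (faults so far: 8)
  step 10: ref 3 -> FAULT, evict 2, frames=[3,1] (faults so far: 9)
  step 11: ref 3 -> HIT, frames=[3,1] (faults so far: 9)
  step 12: ref 3 -> HIT, frames=[3,1] (faults so far: 9)
  step 13: ref 3 -> HIT, frames=[3,1] (faults so far: 9)
  FIFO total faults: 9
--- LRU ---
  step 0: ref 2 -> FAULT, frames=[2,-] (faults so far: 1)
  step 1: ref 1 -> FAULT, frames=[2,1] (faults so far: 2)
  step 2: ref 3 -> FAULT, evict 2, frames=[3,1] (faults so far: 3)
  step 3: ref 2 -> FAULT, evict 1, frames=[3,2] (faults so far: 4)
  step 4: ref 1 -> FAULT, evict 3, frames=[1,2] (faults so far: 5)
  step 5: ref 3 -> FAULT, evict 2, frames=[1,3] (faults so far: 6)
  step 6: ref 2 -> FAULT, evict 1, frames=[2,3] (faults so far: 7)
  step 7: ref 1 -> FAULT, evict 3, frames=[2,1] (faults so far: 8)
  step 8: ref 2 -> HIT, frames=[2,1] (faults so far: 8)
  step 9: ref 2 -> HIT, frames=[2,1] (faults so far: 8)
  step 10: ref 3 -> FAULT, evict 1, frames=[2,3] (faults so far: 9)
  step 11: ref 3 -> HIT, frames=[2,3] (faults so far: 9)
  step 12: ref 3 -> HIT, frames=[2,3] (faults so far: 9)
  step 13: ref 3 -> HIT, frames=[2,3] (faults so far: 9)
  LRU total faults: 9
--- Optimal ---
  step 0: ref 2 -> FAULT, frames=[2,-] (faults so far: 1)
  step 1: ref 1 -> FAULT, frames=[2,1] (faults so far: 2)
  step 2: ref 3 -> FAULT, evict 1, frames=[2,3] (faults so far: 3)
  step 3: ref 2 -> HIT, frames=[2,3] (faults so far: 3)
  step 4: ref 1 -> FAULT, evict 2, frames=[1,3] (faults so far: 4)
  step 5: ref 3 -> HIT, frames=[1,3] (faults so far: 4)
  step 6: ref 2 -> FAULT, evict 3, frames=[1,2] (faults so far: 5)
  step 7: ref 1 -> HIT, frames=[1,2] (faults so far: 5)
  step 8: ref 2 -> HIT, frames=[1,2] (faults so far: 5)
  step 9: ref 2 -> HIT, frames=[1,2] (faults so far: 5)
  step 10: ref 3 -> FAULT, evict 1, frames=[3,2] (faults so far: 6)
  step 11: ref 3 -> HIT, frames=[3,2] (faults so far: 6)
  step 12: ref 3 -> HIT, frames=[3,2] (faults so far: 6)
  step 13: ref 3 -> HIT, frames=[3,2] (faults so far: 6)
  Optimal total faults: 6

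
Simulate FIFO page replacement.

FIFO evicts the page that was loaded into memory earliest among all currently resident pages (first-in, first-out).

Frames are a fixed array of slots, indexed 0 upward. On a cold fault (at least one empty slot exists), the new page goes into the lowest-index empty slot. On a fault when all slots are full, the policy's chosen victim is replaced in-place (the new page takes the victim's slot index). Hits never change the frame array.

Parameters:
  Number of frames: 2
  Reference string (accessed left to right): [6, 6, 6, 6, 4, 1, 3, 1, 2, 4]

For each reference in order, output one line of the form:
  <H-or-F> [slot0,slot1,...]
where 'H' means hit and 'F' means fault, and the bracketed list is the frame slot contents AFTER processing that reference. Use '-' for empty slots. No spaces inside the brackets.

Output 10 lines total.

F [6,-]
H [6,-]
H [6,-]
H [6,-]
F [6,4]
F [1,4]
F [1,3]
H [1,3]
F [2,3]
F [2,4]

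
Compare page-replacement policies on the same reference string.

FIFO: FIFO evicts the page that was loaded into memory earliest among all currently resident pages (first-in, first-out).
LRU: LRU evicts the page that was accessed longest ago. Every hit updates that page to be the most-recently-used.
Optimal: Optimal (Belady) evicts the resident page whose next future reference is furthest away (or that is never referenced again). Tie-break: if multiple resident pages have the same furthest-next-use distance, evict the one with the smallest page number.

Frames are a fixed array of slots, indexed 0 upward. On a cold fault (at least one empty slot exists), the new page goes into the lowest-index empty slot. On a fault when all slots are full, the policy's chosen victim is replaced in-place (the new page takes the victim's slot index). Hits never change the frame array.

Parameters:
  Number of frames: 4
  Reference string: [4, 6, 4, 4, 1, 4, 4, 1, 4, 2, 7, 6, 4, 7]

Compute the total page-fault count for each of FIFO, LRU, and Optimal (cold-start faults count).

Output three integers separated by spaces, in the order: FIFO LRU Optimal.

Answer: 6 6 5

Derivation:
--- FIFO ---
  step 0: ref 4 -> FAULT, frames=[4,-,-,-] (faults so far: 1)
  step 1: ref 6 -> FAULT, frames=[4,6,-,-] (faults so far: 2)
  step 2: ref 4 -> HIT, frames=[4,6,-,-] (faults so far: 2)
  step 3: ref 4 -> HIT, frames=[4,6,-,-] (faults so far: 2)
  step 4: ref 1 -> FAULT, frames=[4,6,1,-] (faults so far: 3)
  step 5: ref 4 -> HIT, frames=[4,6,1,-] (faults so far: 3)
  step 6: ref 4 -> HIT, frames=[4,6,1,-] (faults so far: 3)
  step 7: ref 1 -> HIT, frames=[4,6,1,-] (faults so far: 3)
  step 8: ref 4 -> HIT, frames=[4,6,1,-] (faults so far: 3)
  step 9: ref 2 -> FAULT, frames=[4,6,1,2] (faults so far: 4)
  step 10: ref 7 -> FAULT, evict 4, frames=[7,6,1,2] (faults so far: 5)
  step 11: ref 6 -> HIT, frames=[7,6,1,2] (faults so far: 5)
  step 12: ref 4 -> FAULT, evict 6, frames=[7,4,1,2] (faults so far: 6)
  step 13: ref 7 -> HIT, frames=[7,4,1,2] (faults so far: 6)
  FIFO total faults: 6
--- LRU ---
  step 0: ref 4 -> FAULT, frames=[4,-,-,-] (faults so far: 1)
  step 1: ref 6 -> FAULT, frames=[4,6,-,-] (faults so far: 2)
  step 2: ref 4 -> HIT, frames=[4,6,-,-] (faults so far: 2)
  step 3: ref 4 -> HIT, frames=[4,6,-,-] (faults so far: 2)
  step 4: ref 1 -> FAULT, frames=[4,6,1,-] (faults so far: 3)
  step 5: ref 4 -> HIT, frames=[4,6,1,-] (faults so far: 3)
  step 6: ref 4 -> HIT, frames=[4,6,1,-] (faults so far: 3)
  step 7: ref 1 -> HIT, frames=[4,6,1,-] (faults so far: 3)
  step 8: ref 4 -> HIT, frames=[4,6,1,-] (faults so far: 3)
  step 9: ref 2 -> FAULT, frames=[4,6,1,2] (faults so far: 4)
  step 10: ref 7 -> FAULT, evict 6, frames=[4,7,1,2] (faults so far: 5)
  step 11: ref 6 -> FAULT, evict 1, frames=[4,7,6,2] (faults so far: 6)
  step 12: ref 4 -> HIT, frames=[4,7,6,2] (faults so far: 6)
  step 13: ref 7 -> HIT, frames=[4,7,6,2] (faults so far: 6)
  LRU total faults: 6
--- Optimal ---
  step 0: ref 4 -> FAULT, frames=[4,-,-,-] (faults so far: 1)
  step 1: ref 6 -> FAULT, frames=[4,6,-,-] (faults so far: 2)
  step 2: ref 4 -> HIT, frames=[4,6,-,-] (faults so far: 2)
  step 3: ref 4 -> HIT, frames=[4,6,-,-] (faults so far: 2)
  step 4: ref 1 -> FAULT, frames=[4,6,1,-] (faults so far: 3)
  step 5: ref 4 -> HIT, frames=[4,6,1,-] (faults so far: 3)
  step 6: ref 4 -> HIT, frames=[4,6,1,-] (faults so far: 3)
  step 7: ref 1 -> HIT, frames=[4,6,1,-] (faults so far: 3)
  step 8: ref 4 -> HIT, frames=[4,6,1,-] (faults so far: 3)
  step 9: ref 2 -> FAULT, frames=[4,6,1,2] (faults so far: 4)
  step 10: ref 7 -> FAULT, evict 1, frames=[4,6,7,2] (faults so far: 5)
  step 11: ref 6 -> HIT, frames=[4,6,7,2] (faults so far: 5)
  step 12: ref 4 -> HIT, frames=[4,6,7,2] (faults so far: 5)
  step 13: ref 7 -> HIT, frames=[4,6,7,2] (faults so far: 5)
  Optimal total faults: 5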